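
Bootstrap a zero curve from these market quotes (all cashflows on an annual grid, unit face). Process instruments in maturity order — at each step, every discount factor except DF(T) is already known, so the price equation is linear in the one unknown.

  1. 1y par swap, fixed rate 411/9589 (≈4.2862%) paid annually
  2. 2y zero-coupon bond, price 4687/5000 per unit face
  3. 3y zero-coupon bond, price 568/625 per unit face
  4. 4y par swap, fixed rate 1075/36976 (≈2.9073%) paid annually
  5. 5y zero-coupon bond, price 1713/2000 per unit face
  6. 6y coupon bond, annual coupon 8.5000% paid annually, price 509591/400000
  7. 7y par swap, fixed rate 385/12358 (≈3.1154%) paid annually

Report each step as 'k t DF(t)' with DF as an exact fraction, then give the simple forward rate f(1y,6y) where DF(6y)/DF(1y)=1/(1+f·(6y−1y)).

1 1 9589/10000
2 2 4687/5000
3 3 568/625
4 4 357/400
5 5 1713/2000
6 6 4087/5000
7 7 323/400
f(1y,6y) = ((9589/10000)/(4087/5000) − 1)/(5) = 283/8174 ≈ 3.4622%

step 1 [1y] swap r/1=411/9589: DF=(1 − 411/9589·(0))/(1+411/9589) = 9589/10000 ≈ 0.958900
step 2 [2y] zero: DF = P = 4687/5000 ≈ 0.937400
step 3 [3y] zero: DF = P = 568/625 ≈ 0.908800
step 4 [4y] swap r/1=1075/36976: DF=(1 − 1075/36976·(0.958900+0.937400+0.908800))/(1+1075/36976) = 357/400 ≈ 0.892500
step 5 [5y] zero: DF = P = 1713/2000 ≈ 0.856500
step 6 [6y] bond c/1=17/200: DF=(509591/400000 − 17/200·(0.958900+0.937400+0.908800+0.892500+0.856500))/(1+17/200) = 4087/5000 ≈ 0.817400
step 7 [7y] swap r/1=385/12358: DF=(1 − 385/12358·(0.958900+0.937400+0.908800+0.892500+0.856500+0.817400))/(1+385/12358) = 323/400 ≈ 0.807500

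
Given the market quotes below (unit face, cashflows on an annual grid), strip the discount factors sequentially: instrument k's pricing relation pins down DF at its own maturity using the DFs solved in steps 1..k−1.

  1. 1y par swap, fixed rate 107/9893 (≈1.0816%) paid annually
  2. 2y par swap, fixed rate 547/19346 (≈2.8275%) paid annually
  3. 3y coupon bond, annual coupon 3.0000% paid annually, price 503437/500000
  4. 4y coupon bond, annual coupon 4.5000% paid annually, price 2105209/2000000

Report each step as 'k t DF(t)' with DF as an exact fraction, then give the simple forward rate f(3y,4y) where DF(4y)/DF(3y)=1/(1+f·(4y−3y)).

1 1 9893/10000
2 2 9453/10000
3 3 2303/2500
4 4 8843/10000
f(3y,4y) = ((2303/2500)/(8843/10000) − 1)/(1) = 369/8843 ≈ 4.1728%

step 1 [1y] swap r/1=107/9893: DF=(1 − 107/9893·(0))/(1+107/9893) = 9893/10000 ≈ 0.989300
step 2 [2y] swap r/1=547/19346: DF=(1 − 547/19346·(0.989300))/(1+547/19346) = 9453/10000 ≈ 0.945300
step 3 [3y] bond c/1=3/100: DF=(503437/500000 − 3/100·(0.989300+0.945300))/(1+3/100) = 2303/2500 ≈ 0.921200
step 4 [4y] bond c/1=9/200: DF=(2105209/2000000 − 9/200·(0.989300+0.945300+0.921200))/(1+9/200) = 8843/10000 ≈ 0.884300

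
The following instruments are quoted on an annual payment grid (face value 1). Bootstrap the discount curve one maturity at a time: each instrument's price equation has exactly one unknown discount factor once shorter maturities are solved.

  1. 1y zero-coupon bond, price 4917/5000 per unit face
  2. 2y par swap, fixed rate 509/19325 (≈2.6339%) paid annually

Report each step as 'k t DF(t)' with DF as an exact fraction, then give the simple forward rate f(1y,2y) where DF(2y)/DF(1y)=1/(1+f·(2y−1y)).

step 1 [1y] zero: DF = P = 4917/5000 ≈ 0.983400
step 2 [2y] swap r/1=509/19325: DF=(1 − 509/19325·(0.983400))/(1+509/19325) = 9491/10000 ≈ 0.949100

1 1 4917/5000
2 2 9491/10000
f(1y,2y) = ((4917/5000)/(9491/10000) − 1)/(1) = 343/9491 ≈ 3.6140%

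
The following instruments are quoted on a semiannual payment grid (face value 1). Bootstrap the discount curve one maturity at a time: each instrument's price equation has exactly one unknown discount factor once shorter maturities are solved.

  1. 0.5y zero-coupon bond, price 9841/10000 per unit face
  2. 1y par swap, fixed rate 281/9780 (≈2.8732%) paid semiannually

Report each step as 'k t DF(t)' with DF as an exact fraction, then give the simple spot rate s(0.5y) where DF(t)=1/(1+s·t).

1 1/2 9841/10000
2 1 9719/10000
s(0.5y) = (1/(9841/10000) − 1)/(1/2) = 318/9841 ≈ 3.2314%

step 1 [0.5y] zero: DF = P = 9841/10000 ≈ 0.984100
step 2 [1y] swap r/2=281/19560: DF=(1 − 281/19560·(0.984100))/(1+281/19560) = 9719/10000 ≈ 0.971900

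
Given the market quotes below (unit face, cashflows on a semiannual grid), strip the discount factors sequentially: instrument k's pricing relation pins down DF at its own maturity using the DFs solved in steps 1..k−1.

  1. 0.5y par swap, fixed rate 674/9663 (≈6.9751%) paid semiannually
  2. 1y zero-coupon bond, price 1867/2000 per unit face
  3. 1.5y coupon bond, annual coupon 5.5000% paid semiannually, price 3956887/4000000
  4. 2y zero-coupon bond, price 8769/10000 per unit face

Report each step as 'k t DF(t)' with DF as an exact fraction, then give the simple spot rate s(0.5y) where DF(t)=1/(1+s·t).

step 1 [0.5y] swap r/2=337/9663: DF=(1 − 337/9663·(0))/(1+337/9663) = 9663/10000 ≈ 0.966300
step 2 [1y] zero: DF = P = 1867/2000 ≈ 0.933500
step 3 [1.5y] bond c/2=11/400: DF=(3956887/4000000 − 11/400·(0.966300+0.933500))/(1+11/400) = 9119/10000 ≈ 0.911900
step 4 [2y] zero: DF = P = 8769/10000 ≈ 0.876900

1 1/2 9663/10000
2 1 1867/2000
3 3/2 9119/10000
4 2 8769/10000
s(0.5y) = (1/(9663/10000) − 1)/(1/2) = 674/9663 ≈ 6.9751%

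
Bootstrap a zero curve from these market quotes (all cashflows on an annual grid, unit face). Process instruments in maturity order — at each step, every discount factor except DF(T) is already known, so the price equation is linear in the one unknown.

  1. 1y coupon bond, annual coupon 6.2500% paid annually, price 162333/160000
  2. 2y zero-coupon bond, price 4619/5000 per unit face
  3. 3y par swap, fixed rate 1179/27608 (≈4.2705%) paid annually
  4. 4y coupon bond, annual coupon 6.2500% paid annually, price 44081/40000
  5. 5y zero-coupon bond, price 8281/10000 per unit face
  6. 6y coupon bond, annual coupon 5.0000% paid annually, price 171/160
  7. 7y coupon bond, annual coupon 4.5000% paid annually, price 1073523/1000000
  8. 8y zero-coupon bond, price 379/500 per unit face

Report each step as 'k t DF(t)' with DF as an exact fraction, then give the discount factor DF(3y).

step 1 [1y] bond c/1=1/16: DF=(162333/160000 − 1/16·(0))/(1+1/16) = 9549/10000 ≈ 0.954900
step 2 [2y] zero: DF = P = 4619/5000 ≈ 0.923800
step 3 [3y] swap r/1=1179/27608: DF=(1 − 1179/27608·(0.954900+0.923800))/(1+1179/27608) = 8821/10000 ≈ 0.882100
step 4 [4y] bond c/1=1/16: DF=(44081/40000 − 1/16·(0.954900+0.923800+0.882100))/(1+1/16) = 2187/2500 ≈ 0.874800
step 5 [5y] zero: DF = P = 8281/10000 ≈ 0.828100
step 6 [6y] bond c/1=1/20: DF=(171/160 − 1/20·(0.954900+0.923800+0.882100+0.874800+0.828100))/(1+1/20) = 8053/10000 ≈ 0.805300
step 7 [7y] bond c/1=9/200: DF=(1073523/1000000 − 9/200·(0.954900+0.923800+0.882100+0.874800+0.828100+0.805300))/(1+9/200) = 2001/2500 ≈ 0.800400
step 8 [8y] zero: DF = P = 379/500 ≈ 0.758000

1 1 9549/10000
2 2 4619/5000
3 3 8821/10000
4 4 2187/2500
5 5 8281/10000
6 6 8053/10000
7 7 2001/2500
8 8 379/500
DF(3y) = 8821/10000 ≈ 0.882100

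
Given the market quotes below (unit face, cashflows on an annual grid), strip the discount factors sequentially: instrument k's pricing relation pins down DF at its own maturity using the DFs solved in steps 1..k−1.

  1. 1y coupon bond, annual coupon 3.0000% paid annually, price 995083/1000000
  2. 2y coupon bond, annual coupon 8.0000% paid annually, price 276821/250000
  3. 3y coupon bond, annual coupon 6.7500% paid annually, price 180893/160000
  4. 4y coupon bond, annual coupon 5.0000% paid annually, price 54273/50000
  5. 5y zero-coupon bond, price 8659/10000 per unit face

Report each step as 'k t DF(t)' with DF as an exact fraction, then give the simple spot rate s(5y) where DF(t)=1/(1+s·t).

step 1 [1y] bond c/1=3/100: DF=(995083/1000000 − 3/100·(0))/(1+3/100) = 9661/10000 ≈ 0.966100
step 2 [2y] bond c/1=2/25: DF=(276821/250000 − 2/25·(0.966100))/(1+2/25) = 9537/10000 ≈ 0.953700
step 3 [3y] bond c/1=27/400: DF=(180893/160000 − 27/400·(0.966100+0.953700))/(1+27/400) = 9377/10000 ≈ 0.937700
step 4 [4y] bond c/1=1/20: DF=(54273/50000 − 1/20·(0.966100+0.953700+0.937700))/(1+1/20) = 8977/10000 ≈ 0.897700
step 5 [5y] zero: DF = P = 8659/10000 ≈ 0.865900

1 1 9661/10000
2 2 9537/10000
3 3 9377/10000
4 4 8977/10000
5 5 8659/10000
s(5y) = (1/(8659/10000) − 1)/(5) = 1341/43295 ≈ 3.0974%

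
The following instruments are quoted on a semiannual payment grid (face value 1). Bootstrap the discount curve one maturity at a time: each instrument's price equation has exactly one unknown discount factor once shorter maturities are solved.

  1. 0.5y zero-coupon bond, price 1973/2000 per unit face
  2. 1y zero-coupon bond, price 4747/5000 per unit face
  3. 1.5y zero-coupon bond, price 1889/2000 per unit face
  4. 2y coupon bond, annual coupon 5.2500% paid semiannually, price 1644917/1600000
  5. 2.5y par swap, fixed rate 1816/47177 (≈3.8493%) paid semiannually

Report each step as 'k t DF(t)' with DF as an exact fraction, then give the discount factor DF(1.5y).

step 1 [0.5y] zero: DF = P = 1973/2000 ≈ 0.986500
step 2 [1y] zero: DF = P = 4747/5000 ≈ 0.949400
step 3 [1.5y] zero: DF = P = 1889/2000 ≈ 0.944500
step 4 [2y] bond c/2=21/800: DF=(1644917/1600000 − 21/800·(0.986500+0.949400+0.944500))/(1+21/800) = 9281/10000 ≈ 0.928100
step 5 [2.5y] swap r/2=908/47177: DF=(1 − 908/47177·(0.986500+0.949400+0.944500+0.928100))/(1+908/47177) = 2273/2500 ≈ 0.909200

1 1/2 1973/2000
2 1 4747/5000
3 3/2 1889/2000
4 2 9281/10000
5 5/2 2273/2500
DF(1.5y) = 1889/2000 ≈ 0.944500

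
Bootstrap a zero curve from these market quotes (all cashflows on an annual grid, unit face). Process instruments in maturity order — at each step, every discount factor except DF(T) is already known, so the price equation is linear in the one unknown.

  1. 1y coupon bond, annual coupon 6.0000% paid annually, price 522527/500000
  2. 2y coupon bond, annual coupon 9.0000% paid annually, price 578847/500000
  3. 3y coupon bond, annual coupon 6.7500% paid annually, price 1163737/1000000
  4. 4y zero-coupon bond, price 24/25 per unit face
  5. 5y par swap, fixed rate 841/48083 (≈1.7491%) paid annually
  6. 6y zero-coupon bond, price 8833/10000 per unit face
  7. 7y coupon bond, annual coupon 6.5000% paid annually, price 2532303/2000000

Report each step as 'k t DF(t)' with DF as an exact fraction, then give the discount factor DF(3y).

step 1 [1y] bond c/1=3/50: DF=(522527/500000 − 3/50·(0))/(1+3/50) = 9859/10000 ≈ 0.985900
step 2 [2y] bond c/1=9/100: DF=(578847/500000 − 9/100·(0.985900))/(1+9/100) = 9807/10000 ≈ 0.980700
step 3 [3y] bond c/1=27/400: DF=(1163737/1000000 − 27/400·(0.985900+0.980700))/(1+27/400) = 4829/5000 ≈ 0.965800
step 4 [4y] zero: DF = P = 24/25 ≈ 0.960000
step 5 [5y] swap r/1=841/48083: DF=(1 − 841/48083·(0.985900+0.980700+0.965800+0.960000))/(1+841/48083) = 9159/10000 ≈ 0.915900
step 6 [6y] zero: DF = P = 8833/10000 ≈ 0.883300
step 7 [7y] bond c/1=13/200: DF=(2532303/2000000 − 13/200·(0.985900+0.980700+0.965800+0.960000+0.915900+0.883300))/(1+13/200) = 1683/2000 ≈ 0.841500

1 1 9859/10000
2 2 9807/10000
3 3 4829/5000
4 4 24/25
5 5 9159/10000
6 6 8833/10000
7 7 1683/2000
DF(3y) = 4829/5000 ≈ 0.965800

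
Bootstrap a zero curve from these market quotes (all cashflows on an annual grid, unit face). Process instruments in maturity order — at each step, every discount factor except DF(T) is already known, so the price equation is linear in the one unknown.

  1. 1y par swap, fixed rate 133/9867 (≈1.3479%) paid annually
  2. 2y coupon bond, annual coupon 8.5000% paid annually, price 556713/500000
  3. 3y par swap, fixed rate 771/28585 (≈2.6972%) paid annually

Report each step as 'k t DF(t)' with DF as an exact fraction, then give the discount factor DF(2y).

1 1 9867/10000
2 2 9489/10000
3 3 9229/10000
DF(2y) = 9489/10000 ≈ 0.948900

step 1 [1y] swap r/1=133/9867: DF=(1 − 133/9867·(0))/(1+133/9867) = 9867/10000 ≈ 0.986700
step 2 [2y] bond c/1=17/200: DF=(556713/500000 − 17/200·(0.986700))/(1+17/200) = 9489/10000 ≈ 0.948900
step 3 [3y] swap r/1=771/28585: DF=(1 − 771/28585·(0.986700+0.948900))/(1+771/28585) = 9229/10000 ≈ 0.922900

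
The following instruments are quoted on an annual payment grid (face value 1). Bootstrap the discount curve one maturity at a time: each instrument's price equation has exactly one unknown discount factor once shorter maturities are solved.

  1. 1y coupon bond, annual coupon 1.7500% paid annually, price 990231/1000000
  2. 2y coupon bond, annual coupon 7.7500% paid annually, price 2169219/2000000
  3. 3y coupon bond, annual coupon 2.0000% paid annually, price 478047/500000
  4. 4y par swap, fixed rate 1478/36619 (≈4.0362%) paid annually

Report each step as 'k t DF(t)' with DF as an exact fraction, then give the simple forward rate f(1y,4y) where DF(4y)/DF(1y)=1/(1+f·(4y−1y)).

step 1 [1y] bond c/1=7/400: DF=(990231/1000000 − 7/400·(0))/(1+7/400) = 2433/2500 ≈ 0.973200
step 2 [2y] bond c/1=31/400: DF=(2169219/2000000 − 31/400·(0.973200))/(1+31/400) = 4683/5000 ≈ 0.936600
step 3 [3y] bond c/1=1/50: DF=(478047/500000 − 1/50·(0.973200+0.936600))/(1+1/50) = 8999/10000 ≈ 0.899900
step 4 [4y] swap r/1=1478/36619: DF=(1 − 1478/36619·(0.973200+0.936600+0.899900))/(1+1478/36619) = 4261/5000 ≈ 0.852200

1 1 2433/2500
2 2 4683/5000
3 3 8999/10000
4 4 4261/5000
f(1y,4y) = ((2433/2500)/(4261/5000) − 1)/(3) = 605/12783 ≈ 4.7328%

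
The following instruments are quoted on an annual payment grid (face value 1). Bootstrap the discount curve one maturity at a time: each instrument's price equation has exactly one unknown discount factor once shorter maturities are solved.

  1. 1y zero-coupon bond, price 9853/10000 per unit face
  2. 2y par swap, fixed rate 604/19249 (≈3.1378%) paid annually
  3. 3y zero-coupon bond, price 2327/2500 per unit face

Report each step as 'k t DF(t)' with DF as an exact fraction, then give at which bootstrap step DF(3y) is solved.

step 1 [1y] zero: DF = P = 9853/10000 ≈ 0.985300
step 2 [2y] swap r/1=604/19249: DF=(1 − 604/19249·(0.985300))/(1+604/19249) = 2349/2500 ≈ 0.939600
step 3 [3y] zero: DF = P = 2327/2500 ≈ 0.930800

1 1 9853/10000
2 2 2349/2500
3 3 2327/2500
DF(3y) is solved at step 3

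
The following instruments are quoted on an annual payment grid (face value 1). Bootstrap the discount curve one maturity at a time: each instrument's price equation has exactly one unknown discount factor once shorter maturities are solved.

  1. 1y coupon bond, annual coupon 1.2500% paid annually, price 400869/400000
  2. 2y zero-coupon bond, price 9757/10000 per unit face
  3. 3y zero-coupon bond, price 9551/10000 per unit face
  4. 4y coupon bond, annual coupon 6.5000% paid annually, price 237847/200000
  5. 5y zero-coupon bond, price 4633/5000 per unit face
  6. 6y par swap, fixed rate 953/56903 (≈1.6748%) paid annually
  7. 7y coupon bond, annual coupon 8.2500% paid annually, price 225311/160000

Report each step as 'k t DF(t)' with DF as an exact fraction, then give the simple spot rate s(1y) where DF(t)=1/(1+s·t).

1 1 4949/5000
2 2 9757/10000
3 3 9551/10000
4 4 1173/1250
5 5 4633/5000
6 6 9047/10000
7 7 542/625
s(1y) = (1/(4949/5000) − 1)/(1) = 51/4949 ≈ 1.0305%

step 1 [1y] bond c/1=1/80: DF=(400869/400000 − 1/80·(0))/(1+1/80) = 4949/5000 ≈ 0.989800
step 2 [2y] zero: DF = P = 9757/10000 ≈ 0.975700
step 3 [3y] zero: DF = P = 9551/10000 ≈ 0.955100
step 4 [4y] bond c/1=13/200: DF=(237847/200000 − 13/200·(0.989800+0.975700+0.955100))/(1+13/200) = 1173/1250 ≈ 0.938400
step 5 [5y] zero: DF = P = 4633/5000 ≈ 0.926600
step 6 [6y] swap r/1=953/56903: DF=(1 − 953/56903·(0.989800+0.975700+0.955100+0.938400+0.926600))/(1+953/56903) = 9047/10000 ≈ 0.904700
step 7 [7y] bond c/1=33/400: DF=(225311/160000 − 33/400·(0.989800+0.975700+0.955100+0.938400+0.926600+0.904700))/(1+33/400) = 542/625 ≈ 0.867200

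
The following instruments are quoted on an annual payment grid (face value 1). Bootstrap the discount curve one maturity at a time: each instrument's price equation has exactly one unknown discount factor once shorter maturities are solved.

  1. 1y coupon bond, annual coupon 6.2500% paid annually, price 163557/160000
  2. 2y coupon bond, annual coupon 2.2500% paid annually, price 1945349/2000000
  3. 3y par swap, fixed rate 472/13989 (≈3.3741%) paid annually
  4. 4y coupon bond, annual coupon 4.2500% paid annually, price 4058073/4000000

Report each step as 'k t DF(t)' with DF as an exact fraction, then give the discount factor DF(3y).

1 1 9621/10000
2 2 9301/10000
3 3 566/625
4 4 8591/10000
DF(3y) = 566/625 ≈ 0.905600

step 1 [1y] bond c/1=1/16: DF=(163557/160000 − 1/16·(0))/(1+1/16) = 9621/10000 ≈ 0.962100
step 2 [2y] bond c/1=9/400: DF=(1945349/2000000 − 9/400·(0.962100))/(1+9/400) = 9301/10000 ≈ 0.930100
step 3 [3y] swap r/1=472/13989: DF=(1 − 472/13989·(0.962100+0.930100))/(1+472/13989) = 566/625 ≈ 0.905600
step 4 [4y] bond c/1=17/400: DF=(4058073/4000000 − 17/400·(0.962100+0.930100+0.905600))/(1+17/400) = 8591/10000 ≈ 0.859100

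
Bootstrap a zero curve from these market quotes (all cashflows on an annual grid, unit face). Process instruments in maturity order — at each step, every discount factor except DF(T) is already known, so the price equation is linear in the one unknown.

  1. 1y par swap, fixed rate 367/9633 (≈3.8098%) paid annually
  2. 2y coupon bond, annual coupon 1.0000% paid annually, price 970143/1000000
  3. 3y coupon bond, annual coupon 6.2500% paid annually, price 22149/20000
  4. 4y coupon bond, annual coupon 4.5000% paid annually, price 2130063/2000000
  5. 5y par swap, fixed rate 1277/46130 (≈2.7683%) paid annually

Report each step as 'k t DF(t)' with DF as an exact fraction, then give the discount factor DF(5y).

1 1 9633/10000
2 2 951/1000
3 3 9297/10000
4 4 8967/10000
5 5 8723/10000
DF(5y) = 8723/10000 ≈ 0.872300

step 1 [1y] swap r/1=367/9633: DF=(1 − 367/9633·(0))/(1+367/9633) = 9633/10000 ≈ 0.963300
step 2 [2y] bond c/1=1/100: DF=(970143/1000000 − 1/100·(0.963300))/(1+1/100) = 951/1000 ≈ 0.951000
step 3 [3y] bond c/1=1/16: DF=(22149/20000 − 1/16·(0.963300+0.951000))/(1+1/16) = 9297/10000 ≈ 0.929700
step 4 [4y] bond c/1=9/200: DF=(2130063/2000000 − 9/200·(0.963300+0.951000+0.929700))/(1+9/200) = 8967/10000 ≈ 0.896700
step 5 [5y] swap r/1=1277/46130: DF=(1 − 1277/46130·(0.963300+0.951000+0.929700+0.896700))/(1+1277/46130) = 8723/10000 ≈ 0.872300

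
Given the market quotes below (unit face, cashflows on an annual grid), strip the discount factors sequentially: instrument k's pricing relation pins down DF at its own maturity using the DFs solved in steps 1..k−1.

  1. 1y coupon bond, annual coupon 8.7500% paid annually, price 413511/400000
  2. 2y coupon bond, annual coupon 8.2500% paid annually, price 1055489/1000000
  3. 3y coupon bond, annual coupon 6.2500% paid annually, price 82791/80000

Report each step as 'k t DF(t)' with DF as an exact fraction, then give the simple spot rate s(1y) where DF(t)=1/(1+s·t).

step 1 [1y] bond c/1=7/80: DF=(413511/400000 − 7/80·(0))/(1+7/80) = 4753/5000 ≈ 0.950600
step 2 [2y] bond c/1=33/400: DF=(1055489/1000000 − 33/400·(0.950600))/(1+33/400) = 4513/5000 ≈ 0.902600
step 3 [3y] bond c/1=1/16: DF=(82791/80000 − 1/16·(0.950600+0.902600))/(1+1/16) = 173/200 ≈ 0.865000

1 1 4753/5000
2 2 4513/5000
3 3 173/200
s(1y) = (1/(4753/5000) − 1)/(1) = 247/4753 ≈ 5.1967%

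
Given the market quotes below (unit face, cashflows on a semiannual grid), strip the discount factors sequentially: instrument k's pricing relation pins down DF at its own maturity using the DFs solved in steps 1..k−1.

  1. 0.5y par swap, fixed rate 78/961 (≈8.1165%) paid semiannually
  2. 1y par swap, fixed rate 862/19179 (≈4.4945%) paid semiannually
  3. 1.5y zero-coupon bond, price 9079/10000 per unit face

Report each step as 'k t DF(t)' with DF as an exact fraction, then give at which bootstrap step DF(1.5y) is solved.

1 1/2 961/1000
2 1 9569/10000
3 3/2 9079/10000
DF(1.5y) is solved at step 3

step 1 [0.5y] swap r/2=39/961: DF=(1 − 39/961·(0))/(1+39/961) = 961/1000 ≈ 0.961000
step 2 [1y] swap r/2=431/19179: DF=(1 − 431/19179·(0.961000))/(1+431/19179) = 9569/10000 ≈ 0.956900
step 3 [1.5y] zero: DF = P = 9079/10000 ≈ 0.907900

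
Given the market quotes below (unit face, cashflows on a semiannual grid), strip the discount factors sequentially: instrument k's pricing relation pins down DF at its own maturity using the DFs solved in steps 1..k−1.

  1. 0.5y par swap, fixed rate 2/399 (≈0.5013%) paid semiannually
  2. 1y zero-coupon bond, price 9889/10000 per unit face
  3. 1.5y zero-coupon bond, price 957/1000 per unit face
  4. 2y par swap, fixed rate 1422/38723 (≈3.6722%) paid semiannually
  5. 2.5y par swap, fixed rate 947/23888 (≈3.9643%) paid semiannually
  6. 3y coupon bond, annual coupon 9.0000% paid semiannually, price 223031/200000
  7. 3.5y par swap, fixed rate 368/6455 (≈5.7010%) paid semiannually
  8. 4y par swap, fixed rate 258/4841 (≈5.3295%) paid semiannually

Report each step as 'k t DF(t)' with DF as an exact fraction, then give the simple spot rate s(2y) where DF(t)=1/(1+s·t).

1 1/2 399/400
2 1 9889/10000
3 3/2 957/1000
4 2 9289/10000
5 5/2 9053/10000
6 3 4307/5000
7 7/2 102/125
8 4 1613/2000
s(2y) = (1/(9289/10000) − 1)/(2) = 711/18578 ≈ 3.8271%

step 1 [0.5y] swap r/2=1/399: DF=(1 − 1/399·(0))/(1+1/399) = 399/400 ≈ 0.997500
step 2 [1y] zero: DF = P = 9889/10000 ≈ 0.988900
step 3 [1.5y] zero: DF = P = 957/1000 ≈ 0.957000
step 4 [2y] swap r/2=711/38723: DF=(1 − 711/38723·(0.997500+0.988900+0.957000))/(1+711/38723) = 9289/10000 ≈ 0.928900
step 5 [2.5y] swap r/2=947/47776: DF=(1 − 947/47776·(0.997500+0.988900+0.957000+0.928900))/(1+947/47776) = 9053/10000 ≈ 0.905300
step 6 [3y] bond c/2=9/200: DF=(223031/200000 − 9/200·(0.997500+0.988900+0.957000+0.928900+0.905300))/(1+9/200) = 4307/5000 ≈ 0.861400
step 7 [3.5y] swap r/2=184/6455: DF=(1 − 184/6455·(0.997500+0.988900+0.957000+0.928900+0.905300+0.861400))/(1+184/6455) = 102/125 ≈ 0.816000
step 8 [4y] swap r/2=129/4841: DF=(1 − 129/4841·(0.997500+0.988900+0.957000+0.928900+0.905300+0.861400+0.816000))/(1+129/4841) = 1613/2000 ≈ 0.806500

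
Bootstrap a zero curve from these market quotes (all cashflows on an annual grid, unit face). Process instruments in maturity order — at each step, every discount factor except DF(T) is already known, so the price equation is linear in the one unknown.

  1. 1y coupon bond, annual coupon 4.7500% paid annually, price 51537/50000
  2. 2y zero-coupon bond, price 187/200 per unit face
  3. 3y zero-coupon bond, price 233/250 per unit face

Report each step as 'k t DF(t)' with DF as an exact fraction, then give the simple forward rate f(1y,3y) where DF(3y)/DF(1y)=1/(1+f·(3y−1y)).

1 1 123/125
2 2 187/200
3 3 233/250
f(1y,3y) = ((123/125)/(233/250) − 1)/(2) = 13/466 ≈ 2.7897%

step 1 [1y] bond c/1=19/400: DF=(51537/50000 − 19/400·(0))/(1+19/400) = 123/125 ≈ 0.984000
step 2 [2y] zero: DF = P = 187/200 ≈ 0.935000
step 3 [3y] zero: DF = P = 233/250 ≈ 0.932000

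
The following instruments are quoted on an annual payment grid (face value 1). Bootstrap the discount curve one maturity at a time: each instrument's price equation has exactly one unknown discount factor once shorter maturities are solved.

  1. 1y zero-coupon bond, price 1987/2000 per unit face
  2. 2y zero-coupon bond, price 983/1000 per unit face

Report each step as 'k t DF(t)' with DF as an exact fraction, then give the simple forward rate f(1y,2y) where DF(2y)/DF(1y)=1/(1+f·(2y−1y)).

step 1 [1y] zero: DF = P = 1987/2000 ≈ 0.993500
step 2 [2y] zero: DF = P = 983/1000 ≈ 0.983000

1 1 1987/2000
2 2 983/1000
f(1y,2y) = ((1987/2000)/(983/1000) − 1)/(1) = 21/1966 ≈ 1.0682%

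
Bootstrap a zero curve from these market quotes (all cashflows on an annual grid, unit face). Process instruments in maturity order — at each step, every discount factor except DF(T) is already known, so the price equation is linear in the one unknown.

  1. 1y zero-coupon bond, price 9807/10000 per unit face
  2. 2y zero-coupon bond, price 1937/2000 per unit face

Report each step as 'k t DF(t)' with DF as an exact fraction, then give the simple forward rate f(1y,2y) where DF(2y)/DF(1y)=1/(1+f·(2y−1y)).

1 1 9807/10000
2 2 1937/2000
f(1y,2y) = ((9807/10000)/(1937/2000) − 1)/(1) = 122/9685 ≈ 1.2597%

step 1 [1y] zero: DF = P = 9807/10000 ≈ 0.980700
step 2 [2y] zero: DF = P = 1937/2000 ≈ 0.968500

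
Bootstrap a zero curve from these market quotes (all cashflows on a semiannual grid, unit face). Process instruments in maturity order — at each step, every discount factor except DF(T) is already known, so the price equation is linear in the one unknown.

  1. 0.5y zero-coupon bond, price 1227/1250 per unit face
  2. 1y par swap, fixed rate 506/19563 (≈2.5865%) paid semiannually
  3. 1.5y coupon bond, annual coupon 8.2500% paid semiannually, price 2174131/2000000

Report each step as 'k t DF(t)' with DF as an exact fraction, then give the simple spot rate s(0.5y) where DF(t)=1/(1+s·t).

1 1/2 1227/1250
2 1 9747/10000
3 3/2 1933/2000
s(0.5y) = (1/(1227/1250) − 1)/(1/2) = 46/1227 ≈ 3.7490%

step 1 [0.5y] zero: DF = P = 1227/1250 ≈ 0.981600
step 2 [1y] swap r/2=253/19563: DF=(1 − 253/19563·(0.981600))/(1+253/19563) = 9747/10000 ≈ 0.974700
step 3 [1.5y] bond c/2=33/800: DF=(2174131/2000000 − 33/800·(0.981600+0.974700))/(1+33/800) = 1933/2000 ≈ 0.966500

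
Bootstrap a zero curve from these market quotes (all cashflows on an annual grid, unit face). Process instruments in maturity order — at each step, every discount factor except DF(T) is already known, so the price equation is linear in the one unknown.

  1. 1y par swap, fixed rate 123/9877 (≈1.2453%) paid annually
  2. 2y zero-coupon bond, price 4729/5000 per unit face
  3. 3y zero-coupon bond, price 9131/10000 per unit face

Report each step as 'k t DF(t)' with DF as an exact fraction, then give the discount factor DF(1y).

step 1 [1y] swap r/1=123/9877: DF=(1 − 123/9877·(0))/(1+123/9877) = 9877/10000 ≈ 0.987700
step 2 [2y] zero: DF = P = 4729/5000 ≈ 0.945800
step 3 [3y] zero: DF = P = 9131/10000 ≈ 0.913100

1 1 9877/10000
2 2 4729/5000
3 3 9131/10000
DF(1y) = 9877/10000 ≈ 0.987700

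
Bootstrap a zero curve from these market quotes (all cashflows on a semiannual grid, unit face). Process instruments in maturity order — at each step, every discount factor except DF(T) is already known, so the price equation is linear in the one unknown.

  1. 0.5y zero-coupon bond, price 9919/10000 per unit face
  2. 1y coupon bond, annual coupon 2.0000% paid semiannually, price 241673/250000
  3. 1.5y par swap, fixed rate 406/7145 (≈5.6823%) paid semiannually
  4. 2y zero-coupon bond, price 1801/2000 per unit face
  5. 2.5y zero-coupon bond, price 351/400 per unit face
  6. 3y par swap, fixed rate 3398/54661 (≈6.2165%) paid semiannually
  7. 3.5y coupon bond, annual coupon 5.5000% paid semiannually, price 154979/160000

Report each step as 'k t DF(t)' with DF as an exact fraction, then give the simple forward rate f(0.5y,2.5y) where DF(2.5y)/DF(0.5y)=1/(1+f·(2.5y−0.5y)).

step 1 [0.5y] zero: DF = P = 9919/10000 ≈ 0.991900
step 2 [1y] bond c/2=1/100: DF=(241673/250000 − 1/100·(0.991900))/(1+1/100) = 9473/10000 ≈ 0.947300
step 3 [1.5y] swap r/2=203/7145: DF=(1 − 203/7145·(0.991900+0.947300))/(1+203/7145) = 2297/2500 ≈ 0.918800
step 4 [2y] zero: DF = P = 1801/2000 ≈ 0.900500
step 5 [2.5y] zero: DF = P = 351/400 ≈ 0.877500
step 6 [3y] swap r/2=1699/54661: DF=(1 − 1699/54661·(0.991900+0.947300+0.918800+0.900500+0.877500))/(1+1699/54661) = 8301/10000 ≈ 0.830100
step 7 [3.5y] bond c/2=11/400: DF=(154979/160000 − 11/400·(0.991900+0.947300+0.918800+0.900500+0.877500+0.830100))/(1+11/400) = 1991/2500 ≈ 0.796400

1 1/2 9919/10000
2 1 9473/10000
3 3/2 2297/2500
4 2 1801/2000
5 5/2 351/400
6 3 8301/10000
7 7/2 1991/2500
f(0.5y,2.5y) = ((9919/10000)/(351/400) − 1)/(2) = 44/675 ≈ 6.5185%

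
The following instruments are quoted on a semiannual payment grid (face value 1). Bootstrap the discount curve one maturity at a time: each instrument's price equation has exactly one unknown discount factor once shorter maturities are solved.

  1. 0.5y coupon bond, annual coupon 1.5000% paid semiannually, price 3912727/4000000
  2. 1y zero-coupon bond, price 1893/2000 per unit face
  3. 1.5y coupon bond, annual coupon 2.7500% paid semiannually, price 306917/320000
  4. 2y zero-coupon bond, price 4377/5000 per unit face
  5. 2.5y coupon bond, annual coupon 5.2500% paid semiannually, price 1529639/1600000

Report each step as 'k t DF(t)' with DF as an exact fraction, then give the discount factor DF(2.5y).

step 1 [0.5y] bond c/2=3/400: DF=(3912727/4000000 − 3/400·(0))/(1+3/400) = 9709/10000 ≈ 0.970900
step 2 [1y] zero: DF = P = 1893/2000 ≈ 0.946500
step 3 [1.5y] bond c/2=11/800: DF=(306917/320000 − 11/800·(0.970900+0.946500))/(1+11/800) = 9201/10000 ≈ 0.920100
step 4 [2y] zero: DF = P = 4377/5000 ≈ 0.875400
step 5 [2.5y] bond c/2=21/800: DF=(1529639/1600000 − 21/800·(0.970900+0.946500+0.920100+0.875400))/(1+21/800) = 4183/5000 ≈ 0.836600

1 1/2 9709/10000
2 1 1893/2000
3 3/2 9201/10000
4 2 4377/5000
5 5/2 4183/5000
DF(2.5y) = 4183/5000 ≈ 0.836600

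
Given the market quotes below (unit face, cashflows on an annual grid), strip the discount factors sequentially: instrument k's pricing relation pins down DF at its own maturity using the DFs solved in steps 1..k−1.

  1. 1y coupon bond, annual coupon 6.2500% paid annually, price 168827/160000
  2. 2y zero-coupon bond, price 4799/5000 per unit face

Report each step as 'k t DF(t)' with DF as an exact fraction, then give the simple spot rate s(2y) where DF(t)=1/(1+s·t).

step 1 [1y] bond c/1=1/16: DF=(168827/160000 − 1/16·(0))/(1+1/16) = 9931/10000 ≈ 0.993100
step 2 [2y] zero: DF = P = 4799/5000 ≈ 0.959800

1 1 9931/10000
2 2 4799/5000
s(2y) = (1/(4799/5000) − 1)/(2) = 201/9598 ≈ 2.0942%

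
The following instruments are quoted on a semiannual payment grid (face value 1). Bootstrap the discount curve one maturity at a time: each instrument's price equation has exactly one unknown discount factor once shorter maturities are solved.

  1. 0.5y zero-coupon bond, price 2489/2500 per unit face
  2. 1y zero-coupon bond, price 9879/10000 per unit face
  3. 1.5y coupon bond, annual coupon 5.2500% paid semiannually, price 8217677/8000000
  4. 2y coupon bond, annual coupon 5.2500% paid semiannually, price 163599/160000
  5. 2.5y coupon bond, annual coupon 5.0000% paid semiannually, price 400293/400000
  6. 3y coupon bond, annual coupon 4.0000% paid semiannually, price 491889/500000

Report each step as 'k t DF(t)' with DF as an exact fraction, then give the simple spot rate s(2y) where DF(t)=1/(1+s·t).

1 1/2 2489/2500
2 1 9879/10000
3 3/2 4751/5000
4 2 9213/10000
5 5/2 8823/10000
6 3 2179/2500
s(2y) = (1/(9213/10000) − 1)/(2) = 787/18426 ≈ 4.2711%

step 1 [0.5y] zero: DF = P = 2489/2500 ≈ 0.995600
step 2 [1y] zero: DF = P = 9879/10000 ≈ 0.987900
step 3 [1.5y] bond c/2=21/800: DF=(8217677/8000000 − 21/800·(0.995600+0.987900))/(1+21/800) = 4751/5000 ≈ 0.950200
step 4 [2y] bond c/2=21/800: DF=(163599/160000 − 21/800·(0.995600+0.987900+0.950200))/(1+21/800) = 9213/10000 ≈ 0.921300
step 5 [2.5y] bond c/2=1/40: DF=(400293/400000 − 1/40·(0.995600+0.987900+0.950200+0.921300))/(1+1/40) = 8823/10000 ≈ 0.882300
step 6 [3y] bond c/2=1/50: DF=(491889/500000 − 1/50·(0.995600+0.987900+0.950200+0.921300+0.882300))/(1+1/50) = 2179/2500 ≈ 0.871600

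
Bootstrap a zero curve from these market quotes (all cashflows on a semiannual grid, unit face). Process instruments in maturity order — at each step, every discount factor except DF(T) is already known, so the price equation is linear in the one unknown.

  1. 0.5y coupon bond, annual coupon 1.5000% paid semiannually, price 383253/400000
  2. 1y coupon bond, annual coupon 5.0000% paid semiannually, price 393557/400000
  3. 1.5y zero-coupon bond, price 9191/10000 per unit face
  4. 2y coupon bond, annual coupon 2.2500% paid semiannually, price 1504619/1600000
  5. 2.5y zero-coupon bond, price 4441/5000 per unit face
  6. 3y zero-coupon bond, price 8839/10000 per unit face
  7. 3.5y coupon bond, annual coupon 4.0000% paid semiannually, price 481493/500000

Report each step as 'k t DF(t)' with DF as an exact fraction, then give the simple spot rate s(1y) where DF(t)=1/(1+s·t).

1 1/2 951/1000
2 1 9367/10000
3 3/2 9191/10000
4 2 8987/10000
5 5/2 4441/5000
6 3 8839/10000
7 7/2 8367/10000
s(1y) = (1/(9367/10000) − 1)/(1) = 633/9367 ≈ 6.7578%

step 1 [0.5y] bond c/2=3/400: DF=(383253/400000 − 3/400·(0))/(1+3/400) = 951/1000 ≈ 0.951000
step 2 [1y] bond c/2=1/40: DF=(393557/400000 − 1/40·(0.951000))/(1+1/40) = 9367/10000 ≈ 0.936700
step 3 [1.5y] zero: DF = P = 9191/10000 ≈ 0.919100
step 4 [2y] bond c/2=9/800: DF=(1504619/1600000 − 9/800·(0.951000+0.936700+0.919100))/(1+9/800) = 8987/10000 ≈ 0.898700
step 5 [2.5y] zero: DF = P = 4441/5000 ≈ 0.888200
step 6 [3y] zero: DF = P = 8839/10000 ≈ 0.883900
step 7 [3.5y] bond c/2=1/50: DF=(481493/500000 − 1/50·(0.951000+0.936700+0.919100+0.898700+0.888200+0.883900))/(1+1/50) = 8367/10000 ≈ 0.836700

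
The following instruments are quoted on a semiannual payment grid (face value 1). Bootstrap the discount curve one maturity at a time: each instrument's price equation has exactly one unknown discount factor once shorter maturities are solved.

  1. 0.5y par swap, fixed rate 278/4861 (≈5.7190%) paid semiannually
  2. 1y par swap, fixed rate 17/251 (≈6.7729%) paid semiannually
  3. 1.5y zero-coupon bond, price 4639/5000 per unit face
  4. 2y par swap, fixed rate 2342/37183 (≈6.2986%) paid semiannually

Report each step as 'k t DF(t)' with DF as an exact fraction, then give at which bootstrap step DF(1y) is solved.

1 1/2 4861/5000
2 1 4677/5000
3 3/2 4639/5000
4 2 8829/10000
DF(1y) is solved at step 2

step 1 [0.5y] swap r/2=139/4861: DF=(1 − 139/4861·(0))/(1+139/4861) = 4861/5000 ≈ 0.972200
step 2 [1y] swap r/2=17/502: DF=(1 − 17/502·(0.972200))/(1+17/502) = 4677/5000 ≈ 0.935400
step 3 [1.5y] zero: DF = P = 4639/5000 ≈ 0.927800
step 4 [2y] swap r/2=1171/37183: DF=(1 − 1171/37183·(0.972200+0.935400+0.927800))/(1+1171/37183) = 8829/10000 ≈ 0.882900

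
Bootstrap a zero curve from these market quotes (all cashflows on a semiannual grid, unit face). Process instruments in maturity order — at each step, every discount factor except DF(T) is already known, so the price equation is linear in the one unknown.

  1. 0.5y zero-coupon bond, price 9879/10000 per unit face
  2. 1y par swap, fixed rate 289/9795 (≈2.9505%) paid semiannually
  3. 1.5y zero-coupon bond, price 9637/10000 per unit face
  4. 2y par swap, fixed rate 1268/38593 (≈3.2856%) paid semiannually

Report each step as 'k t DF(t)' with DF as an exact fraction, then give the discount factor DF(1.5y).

1 1/2 9879/10000
2 1 9711/10000
3 3/2 9637/10000
4 2 4683/5000
DF(1.5y) = 9637/10000 ≈ 0.963700

step 1 [0.5y] zero: DF = P = 9879/10000 ≈ 0.987900
step 2 [1y] swap r/2=289/19590: DF=(1 − 289/19590·(0.987900))/(1+289/19590) = 9711/10000 ≈ 0.971100
step 3 [1.5y] zero: DF = P = 9637/10000 ≈ 0.963700
step 4 [2y] swap r/2=634/38593: DF=(1 − 634/38593·(0.987900+0.971100+0.963700))/(1+634/38593) = 4683/5000 ≈ 0.936600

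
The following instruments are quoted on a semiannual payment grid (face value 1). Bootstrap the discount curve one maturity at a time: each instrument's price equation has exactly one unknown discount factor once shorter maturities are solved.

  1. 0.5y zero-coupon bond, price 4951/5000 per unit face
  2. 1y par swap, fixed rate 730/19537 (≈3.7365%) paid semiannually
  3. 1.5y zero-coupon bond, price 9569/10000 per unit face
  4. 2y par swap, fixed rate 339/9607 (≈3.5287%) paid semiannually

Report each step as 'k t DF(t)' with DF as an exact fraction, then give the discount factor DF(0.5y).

1 1/2 4951/5000
2 1 1927/2000
3 3/2 9569/10000
4 2 4661/5000
DF(0.5y) = 4951/5000 ≈ 0.990200

step 1 [0.5y] zero: DF = P = 4951/5000 ≈ 0.990200
step 2 [1y] swap r/2=365/19537: DF=(1 − 365/19537·(0.990200))/(1+365/19537) = 1927/2000 ≈ 0.963500
step 3 [1.5y] zero: DF = P = 9569/10000 ≈ 0.956900
step 4 [2y] swap r/2=339/19214: DF=(1 − 339/19214·(0.990200+0.963500+0.956900))/(1+339/19214) = 4661/5000 ≈ 0.932200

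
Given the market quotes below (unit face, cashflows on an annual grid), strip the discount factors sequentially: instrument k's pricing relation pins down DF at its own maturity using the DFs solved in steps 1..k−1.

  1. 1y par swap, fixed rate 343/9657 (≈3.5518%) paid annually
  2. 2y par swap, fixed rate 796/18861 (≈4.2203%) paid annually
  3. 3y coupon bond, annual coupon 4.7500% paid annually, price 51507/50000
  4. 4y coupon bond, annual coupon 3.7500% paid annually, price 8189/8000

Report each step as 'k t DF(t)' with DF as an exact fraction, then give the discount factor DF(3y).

step 1 [1y] swap r/1=343/9657: DF=(1 − 343/9657·(0))/(1+343/9657) = 9657/10000 ≈ 0.965700
step 2 [2y] swap r/1=796/18861: DF=(1 − 796/18861·(0.965700))/(1+796/18861) = 2301/2500 ≈ 0.920400
step 3 [3y] bond c/1=19/400: DF=(51507/50000 − 19/400·(0.965700+0.920400))/(1+19/400) = 8979/10000 ≈ 0.897900
step 4 [4y] bond c/1=3/80: DF=(8189/8000 − 3/80·(0.965700+0.920400+0.897900))/(1+3/80) = 443/500 ≈ 0.886000

1 1 9657/10000
2 2 2301/2500
3 3 8979/10000
4 4 443/500
DF(3y) = 8979/10000 ≈ 0.897900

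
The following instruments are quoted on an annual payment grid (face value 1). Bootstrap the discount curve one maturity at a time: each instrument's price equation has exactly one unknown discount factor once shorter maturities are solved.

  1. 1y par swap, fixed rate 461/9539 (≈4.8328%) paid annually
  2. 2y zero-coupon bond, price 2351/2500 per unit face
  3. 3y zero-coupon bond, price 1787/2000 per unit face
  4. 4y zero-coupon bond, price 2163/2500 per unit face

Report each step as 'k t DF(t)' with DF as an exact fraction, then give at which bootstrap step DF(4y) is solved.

step 1 [1y] swap r/1=461/9539: DF=(1 − 461/9539·(0))/(1+461/9539) = 9539/10000 ≈ 0.953900
step 2 [2y] zero: DF = P = 2351/2500 ≈ 0.940400
step 3 [3y] zero: DF = P = 1787/2000 ≈ 0.893500
step 4 [4y] zero: DF = P = 2163/2500 ≈ 0.865200

1 1 9539/10000
2 2 2351/2500
3 3 1787/2000
4 4 2163/2500
DF(4y) is solved at step 4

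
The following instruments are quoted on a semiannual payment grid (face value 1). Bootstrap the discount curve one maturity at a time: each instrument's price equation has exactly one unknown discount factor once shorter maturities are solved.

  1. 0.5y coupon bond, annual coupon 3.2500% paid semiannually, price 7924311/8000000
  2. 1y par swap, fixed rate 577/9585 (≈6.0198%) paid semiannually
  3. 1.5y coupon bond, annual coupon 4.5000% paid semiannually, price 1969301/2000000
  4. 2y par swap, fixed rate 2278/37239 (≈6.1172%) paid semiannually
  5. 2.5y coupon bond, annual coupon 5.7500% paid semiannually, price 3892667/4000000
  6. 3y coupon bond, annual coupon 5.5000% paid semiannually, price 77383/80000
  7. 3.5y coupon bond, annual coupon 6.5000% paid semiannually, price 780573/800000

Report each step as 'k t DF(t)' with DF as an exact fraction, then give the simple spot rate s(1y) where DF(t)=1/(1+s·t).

step 1 [0.5y] bond c/2=13/800: DF=(7924311/8000000 − 13/800·(0))/(1+13/800) = 9747/10000 ≈ 0.974700
step 2 [1y] swap r/2=577/19170: DF=(1 − 577/19170·(0.974700))/(1+577/19170) = 9423/10000 ≈ 0.942300
step 3 [1.5y] bond c/2=9/400: DF=(1969301/2000000 − 9/400·(0.974700+0.942300))/(1+9/400) = 1151/1250 ≈ 0.920800
step 4 [2y] swap r/2=1139/37239: DF=(1 − 1139/37239·(0.974700+0.942300+0.920800))/(1+1139/37239) = 8861/10000 ≈ 0.886100
step 5 [2.5y] bond c/2=23/800: DF=(3892667/4000000 − 23/800·(0.974700+0.942300+0.920800+0.886100))/(1+23/800) = 8419/10000 ≈ 0.841900
step 6 [3y] bond c/2=11/400: DF=(77383/80000 − 11/400·(0.974700+0.942300+0.920800+0.886100+0.841900))/(1+11/400) = 512/625 ≈ 0.819200
step 7 [3.5y] bond c/2=13/400: DF=(780573/800000 − 13/400·(0.974700+0.942300+0.920800+0.886100+0.841900+0.819200))/(1+13/400) = 1551/2000 ≈ 0.775500

1 1/2 9747/10000
2 1 9423/10000
3 3/2 1151/1250
4 2 8861/10000
5 5/2 8419/10000
6 3 512/625
7 7/2 1551/2000
s(1y) = (1/(9423/10000) − 1)/(1) = 577/9423 ≈ 6.1233%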